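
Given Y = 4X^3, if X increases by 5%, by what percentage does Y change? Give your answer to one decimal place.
15.8%

For Y = 4X^3:
If X → X(1 + 0.05)
Then Y → Y · (1 + 0.05)^3
     ≈ Y · 1.1576

Percentage change = ((1 + 0.05)^3 − 1) × 100% ≈ 15.8%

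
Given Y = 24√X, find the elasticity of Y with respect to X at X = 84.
Elasticity = 1/2

Elasticity = (dY/dX) · (X/Y)

dY/dX = 12/√X
At X = 84: dY/dX = 2·√21/7, Y = 48·√21

Elasticity = (2·√21/7) · (84 / (48·√21)) = 1/2

Interpretation: for a small percentage change in X, the percentage change in Y is approximately 0.50 times as large.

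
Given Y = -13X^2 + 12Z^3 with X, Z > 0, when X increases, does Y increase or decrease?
Y decreases

Taking the partial derivative:
∂Y/∂X = -26X

∂Y/∂X = -26X < 0 (assuming positive values)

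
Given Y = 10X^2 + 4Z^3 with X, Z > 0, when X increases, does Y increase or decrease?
Y increases

Taking the partial derivative:
∂Y/∂X = 20X

∂Y/∂X = 20X > 0 (assuming positive values)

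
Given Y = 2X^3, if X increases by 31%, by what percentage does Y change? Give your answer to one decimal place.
124.8%

For Y = 2X^3:
If X → X(1 + 0.31)
Then Y → Y · (1 + 0.31)^3
     ≈ Y · 2.2481

Percentage change = ((1 + 0.31)^3 − 1) × 100% ≈ 124.8%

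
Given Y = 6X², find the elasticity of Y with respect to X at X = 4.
Elasticity = 2

Elasticity = (dY/dX) · (X/Y)

dY/dX = 12·X
At X = 4: dY/dX = 48, Y = 96

Elasticity = 48 · (4 / 96) = 2

Interpretation: for a small percentage change in X, the percentage change in Y is approximately 2.00 times as large.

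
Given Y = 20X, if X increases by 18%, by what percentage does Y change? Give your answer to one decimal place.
18.0%

For Y = 20X:
If X → X(1 + 0.18)
Then Y → Y · (1 + 0.18)^1
     = Y · 1.1800

Percentage change = ((1 + 0.18)^1 − 1) × 100% = 18.0%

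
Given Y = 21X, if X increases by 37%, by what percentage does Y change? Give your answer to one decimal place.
37.0%

For Y = 21X:
If X → X(1 + 0.37)
Then Y → Y · (1 + 0.37)^1
     = Y · 1.3700

Percentage change = ((1 + 0.37)^1 − 1) × 100% = 37.0%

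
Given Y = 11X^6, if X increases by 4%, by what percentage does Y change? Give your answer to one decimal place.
26.5%

For Y = 11X^6:
If X → X(1 + 0.04)
Then Y → Y · (1 + 0.04)^6
     ≈ Y · 1.2653

Percentage change = ((1 + 0.04)^6 − 1) × 100% ≈ 26.5%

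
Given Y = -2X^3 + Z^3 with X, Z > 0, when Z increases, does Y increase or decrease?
Y increases

Taking the partial derivative:
∂Y/∂Z = 3Z^2

∂Y/∂Z = 3Z^2 > 0 (assuming positive values)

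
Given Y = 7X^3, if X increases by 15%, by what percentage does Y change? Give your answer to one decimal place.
52.1%

For Y = 7X^3:
If X → X(1 + 0.15)
Then Y → Y · (1 + 0.15)^3
     ≈ Y · 1.5209

Percentage change = ((1 + 0.15)^3 − 1) × 100% ≈ 52.1%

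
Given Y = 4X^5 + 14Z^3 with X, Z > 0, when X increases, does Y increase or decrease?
Y increases

Taking the partial derivative:
∂Y/∂X = 20X^4

∂Y/∂X = 20X^4 > 0 (assuming positive values)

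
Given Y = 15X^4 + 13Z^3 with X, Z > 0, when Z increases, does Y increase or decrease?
Y increases

Taking the partial derivative:
∂Y/∂Z = 39Z^2

∂Y/∂Z = 39Z^2 > 0 (assuming positive values)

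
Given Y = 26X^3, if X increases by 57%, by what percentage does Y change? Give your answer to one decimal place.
287.0%

For Y = 26X^3:
If X → X(1 + 0.57)
Then Y → Y · (1 + 0.57)^3
     ≈ Y · 3.8699

Percentage change = ((1 + 0.57)^3 − 1) × 100% ≈ 287.0%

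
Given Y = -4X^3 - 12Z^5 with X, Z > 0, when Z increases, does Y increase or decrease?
Y decreases

Taking the partial derivative:
∂Y/∂Z = -60Z^4

∂Y/∂Z = -60Z^4 < 0 (assuming positive values)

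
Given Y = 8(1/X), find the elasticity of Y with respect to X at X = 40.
Elasticity = -1

Elasticity = (dY/dX) · (X/Y)

dY/dX = -8/X²
At X = 40: dY/dX = -1/200, Y = 1/5

Elasticity = (-1/200) · (40 / (1/5)) = -1

Interpretation: for a small percentage change in X, the percentage change in Y is approximately -1.00 times as large.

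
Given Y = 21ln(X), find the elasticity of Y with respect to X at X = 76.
Elasticity = 1/ln(76) ≈ 0.2309

Elasticity = (dY/dX) · (X/Y)

dY/dX = 21/X
At X = 76: dY/dX = 21/76, Y = 21·ln(76)

Elasticity = (21/76) · (76 / (21·ln(76))) = 1/ln(76) ≈ 0.2309

Interpretation: for a small percentage change in X, the percentage change in Y is approximately 0.23 times as large.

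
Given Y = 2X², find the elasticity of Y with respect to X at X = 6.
Elasticity = 2

Elasticity = (dY/dX) · (X/Y)

dY/dX = 4·X
At X = 6: dY/dX = 24, Y = 72

Elasticity = 24 · (6 / 72) = 2

Interpretation: for a small percentage change in X, the percentage change in Y is approximately 2.00 times as large.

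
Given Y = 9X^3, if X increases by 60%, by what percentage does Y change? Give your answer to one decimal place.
309.6%

For Y = 9X^3:
If X → X(1 + 0.6)
Then Y → Y · (1 + 0.6)^3
     = Y · 4.0960

Percentage change = ((1 + 0.6)^3 − 1) × 100% = 309.6%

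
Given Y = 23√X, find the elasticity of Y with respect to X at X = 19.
Elasticity = 1/2

Elasticity = (dY/dX) · (X/Y)

dY/dX = 23/(2·√X)
At X = 19: dY/dX = 23·√19/38, Y = 23·√19

Elasticity = (23·√19/38) · (19 / (23·√19)) = 1/2

Interpretation: for a small percentage change in X, the percentage change in Y is approximately 0.50 times as large.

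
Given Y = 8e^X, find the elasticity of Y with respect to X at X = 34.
Elasticity = 34

Elasticity = (dY/dX) · (X/Y)

dY/dX = 8·e^X
At X = 34: dY/dX = 8·e^34, Y = 8·e^34

Elasticity = (8·e^34) · (34 / (8·e^34)) = 34

Interpretation: for a small percentage change in X, the percentage change in Y is approximately 34.00 times as large.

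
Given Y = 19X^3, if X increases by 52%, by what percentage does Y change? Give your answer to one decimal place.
251.2%

For Y = 19X^3:
If X → X(1 + 0.52)
Then Y → Y · (1 + 0.52)^3
     ≈ Y · 3.5118

Percentage change = ((1 + 0.52)^3 − 1) × 100% ≈ 251.2%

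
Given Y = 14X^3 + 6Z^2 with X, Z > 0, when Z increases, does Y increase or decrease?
Y increases

Taking the partial derivative:
∂Y/∂Z = 12Z

∂Y/∂Z = 12Z > 0 (assuming positive values)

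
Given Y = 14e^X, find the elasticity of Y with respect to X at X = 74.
Elasticity = 74

Elasticity = (dY/dX) · (X/Y)

dY/dX = 14·e^X
At X = 74: dY/dX = 14·e^74, Y = 14·e^74

Elasticity = (14·e^74) · (74 / (14·e^74)) = 74

Interpretation: for a small percentage change in X, the percentage change in Y is approximately 74.00 times as large.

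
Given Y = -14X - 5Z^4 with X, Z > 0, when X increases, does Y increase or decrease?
Y decreases

Taking the partial derivative:
∂Y/∂X = -14

∂Y/∂X = -14 < 0 (assuming positive values)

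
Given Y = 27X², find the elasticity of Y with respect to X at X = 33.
Elasticity = 2

Elasticity = (dY/dX) · (X/Y)

dY/dX = 54·X
At X = 33: dY/dX = 1782, Y = 29403

Elasticity = 1782 · (33 / 29403) = 2

Interpretation: for a small percentage change in X, the percentage change in Y is approximately 2.00 times as large.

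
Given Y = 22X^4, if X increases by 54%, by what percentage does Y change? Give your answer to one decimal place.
462.4%

For Y = 22X^4:
If X → X(1 + 0.54)
Then Y → Y · (1 + 0.54)^4
     ≈ Y · 5.6245

Percentage change = ((1 + 0.54)^4 − 1) × 100% ≈ 462.4%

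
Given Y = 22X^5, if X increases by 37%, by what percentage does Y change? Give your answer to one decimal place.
382.6%

For Y = 22X^5:
If X → X(1 + 0.37)
Then Y → Y · (1 + 0.37)^5
     ≈ Y · 4.8262

Percentage change = ((1 + 0.37)^5 − 1) × 100% ≈ 382.6%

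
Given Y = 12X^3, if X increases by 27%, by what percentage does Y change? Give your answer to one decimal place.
104.8%

For Y = 12X^3:
If X → X(1 + 0.27)
Then Y → Y · (1 + 0.27)^3
     ≈ Y · 2.0484

Percentage change = ((1 + 0.27)^3 − 1) × 100% ≈ 104.8%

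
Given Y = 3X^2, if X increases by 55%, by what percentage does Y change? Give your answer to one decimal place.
140.3%

For Y = 3X^2:
If X → X(1 + 0.55)
Then Y → Y · (1 + 0.55)^2
     = Y · 2.4025

Percentage change = ((1 + 0.55)^2 − 1) × 100% ≈ 140.3%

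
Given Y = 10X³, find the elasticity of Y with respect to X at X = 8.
Elasticity = 3

Elasticity = (dY/dX) · (X/Y)

dY/dX = 30·X²
At X = 8: dY/dX = 1920, Y = 5120

Elasticity = 1920 · (8 / 5120) = 3

Interpretation: for a small percentage change in X, the percentage change in Y is approximately 3.00 times as large.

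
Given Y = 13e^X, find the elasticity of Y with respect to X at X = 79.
Elasticity = 79

Elasticity = (dY/dX) · (X/Y)

dY/dX = 13·e^X
At X = 79: dY/dX = 13·e^79, Y = 13·e^79

Elasticity = (13·e^79) · (79 / (13·e^79)) = 79

Interpretation: for a small percentage change in X, the percentage change in Y is approximately 79.00 times as large.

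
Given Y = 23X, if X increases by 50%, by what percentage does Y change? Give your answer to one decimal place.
50.0%

For Y = 23X:
If X → X(1 + 0.5)
Then Y → Y · (1 + 0.5)^1
     = Y · 1.5000

Percentage change = ((1 + 0.5)^1 − 1) × 100% = 50.0%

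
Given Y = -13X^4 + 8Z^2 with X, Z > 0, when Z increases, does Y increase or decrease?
Y increases

Taking the partial derivative:
∂Y/∂Z = 16Z

∂Y/∂Z = 16Z > 0 (assuming positive values)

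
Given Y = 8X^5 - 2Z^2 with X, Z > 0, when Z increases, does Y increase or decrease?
Y decreases

Taking the partial derivative:
∂Y/∂Z = -4Z

∂Y/∂Z = -4Z < 0 (assuming positive values)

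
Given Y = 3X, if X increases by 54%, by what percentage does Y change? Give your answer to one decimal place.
54.0%

For Y = 3X:
If X → X(1 + 0.54)
Then Y → Y · (1 + 0.54)^1
     = Y · 1.5400

Percentage change = ((1 + 0.54)^1 − 1) × 100% = 54.0%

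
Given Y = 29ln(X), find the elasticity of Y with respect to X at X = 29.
Elasticity = 1/ln(29) ≈ 0.2970

Elasticity = (dY/dX) · (X/Y)

dY/dX = 29/X
At X = 29: dY/dX = 1, Y = 29·ln(29)

Elasticity = 1 · (29 / (29·ln(29))) = 1/ln(29) ≈ 0.2970

Interpretation: for a small percentage change in X, the percentage change in Y is approximately 0.30 times as large.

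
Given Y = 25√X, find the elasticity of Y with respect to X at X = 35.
Elasticity = 1/2

Elasticity = (dY/dX) · (X/Y)

dY/dX = 25/(2·√X)
At X = 35: dY/dX = 5·√35/14, Y = 25·√35

Elasticity = (5·√35/14) · (35 / (25·√35)) = 1/2

Interpretation: for a small percentage change in X, the percentage change in Y is approximately 0.50 times as large.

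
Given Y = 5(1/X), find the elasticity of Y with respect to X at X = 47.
Elasticity = -1

Elasticity = (dY/dX) · (X/Y)

dY/dX = -5/X²
At X = 47: dY/dX = -5/2209, Y = 5/47

Elasticity = (-5/2209) · (47 / (5/47)) = -1

Interpretation: for a small percentage change in X, the percentage change in Y is approximately -1.00 times as large.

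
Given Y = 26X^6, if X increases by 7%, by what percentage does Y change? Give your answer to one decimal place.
50.1%

For Y = 26X^6:
If X → X(1 + 0.07)
Then Y → Y · (1 + 0.07)^6
     ≈ Y · 1.5007

Percentage change = ((1 + 0.07)^6 − 1) × 100% ≈ 50.1%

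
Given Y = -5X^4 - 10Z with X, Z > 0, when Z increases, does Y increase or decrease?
Y decreases

Taking the partial derivative:
∂Y/∂Z = -10

∂Y/∂Z = -10 < 0 (assuming positive values)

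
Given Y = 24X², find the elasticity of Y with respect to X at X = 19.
Elasticity = 2

Elasticity = (dY/dX) · (X/Y)

dY/dX = 48·X
At X = 19: dY/dX = 912, Y = 8664

Elasticity = 912 · (19 / 8664) = 2

Interpretation: for a small percentage change in X, the percentage change in Y is approximately 2.00 times as large.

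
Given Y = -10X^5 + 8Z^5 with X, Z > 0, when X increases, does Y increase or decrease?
Y decreases

Taking the partial derivative:
∂Y/∂X = -50X^4

∂Y/∂X = -50X^4 < 0 (assuming positive values)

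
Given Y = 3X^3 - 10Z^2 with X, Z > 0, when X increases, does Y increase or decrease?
Y increases

Taking the partial derivative:
∂Y/∂X = 9X^2

∂Y/∂X = 9X^2 > 0 (assuming positive values)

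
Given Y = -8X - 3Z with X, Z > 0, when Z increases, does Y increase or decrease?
Y decreases

Taking the partial derivative:
∂Y/∂Z = -3

∂Y/∂Z = -3 < 0 (assuming positive values)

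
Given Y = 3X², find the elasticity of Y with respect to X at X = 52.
Elasticity = 2

Elasticity = (dY/dX) · (X/Y)

dY/dX = 6·X
At X = 52: dY/dX = 312, Y = 8112

Elasticity = 312 · (52 / 8112) = 2

Interpretation: for a small percentage change in X, the percentage change in Y is approximately 2.00 times as large.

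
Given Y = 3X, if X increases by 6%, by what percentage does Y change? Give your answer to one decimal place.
6.0%

For Y = 3X:
If X → X(1 + 0.06)
Then Y → Y · (1 + 0.06)^1
     = Y · 1.0600

Percentage change = ((1 + 0.06)^1 − 1) × 100% = 6.0%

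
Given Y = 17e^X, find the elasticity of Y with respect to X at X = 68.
Elasticity = 68

Elasticity = (dY/dX) · (X/Y)

dY/dX = 17·e^X
At X = 68: dY/dX = 17·e^68, Y = 17·e^68

Elasticity = (17·e^68) · (68 / (17·e^68)) = 68

Interpretation: for a small percentage change in X, the percentage change in Y is approximately 68.00 times as large.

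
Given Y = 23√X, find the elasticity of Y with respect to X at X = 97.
Elasticity = 1/2

Elasticity = (dY/dX) · (X/Y)

dY/dX = 23/(2·√X)
At X = 97: dY/dX = 23·√97/194, Y = 23·√97

Elasticity = (23·√97/194) · (97 / (23·√97)) = 1/2

Interpretation: for a small percentage change in X, the percentage change in Y is approximately 0.50 times as large.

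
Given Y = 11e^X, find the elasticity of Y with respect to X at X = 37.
Elasticity = 37

Elasticity = (dY/dX) · (X/Y)

dY/dX = 11·e^X
At X = 37: dY/dX = 11·e^37, Y = 11·e^37

Elasticity = (11·e^37) · (37 / (11·e^37)) = 37

Interpretation: for a small percentage change in X, the percentage change in Y is approximately 37.00 times as large.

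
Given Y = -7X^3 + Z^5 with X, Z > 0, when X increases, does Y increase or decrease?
Y decreases

Taking the partial derivative:
∂Y/∂X = -21X^2

∂Y/∂X = -21X^2 < 0 (assuming positive values)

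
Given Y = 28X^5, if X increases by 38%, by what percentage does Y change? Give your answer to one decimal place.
400.5%

For Y = 28X^5:
If X → X(1 + 0.38)
Then Y → Y · (1 + 0.38)^5
     ≈ Y · 5.0049

Percentage change = ((1 + 0.38)^5 − 1) × 100% ≈ 400.5%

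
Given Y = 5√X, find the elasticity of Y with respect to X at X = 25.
Elasticity = 1/2

Elasticity = (dY/dX) · (X/Y)

dY/dX = 5/(2·√X)
At X = 25: dY/dX = 1/2, Y = 25

Elasticity = (1/2) · (25 / 25) = 1/2

Interpretation: for a small percentage change in X, the percentage change in Y is approximately 0.50 times as large.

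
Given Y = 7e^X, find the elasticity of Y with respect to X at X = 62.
Elasticity = 62

Elasticity = (dY/dX) · (X/Y)

dY/dX = 7·e^X
At X = 62: dY/dX = 7·e^62, Y = 7·e^62

Elasticity = (7·e^62) · (62 / (7·e^62)) = 62

Interpretation: for a small percentage change in X, the percentage change in Y is approximately 62.00 times as large.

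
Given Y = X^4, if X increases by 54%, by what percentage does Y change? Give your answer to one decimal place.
462.4%

For Y = X^4:
If X → X(1 + 0.54)
Then Y → Y · (1 + 0.54)^4
     ≈ Y · 5.6245

Percentage change = ((1 + 0.54)^4 − 1) × 100% ≈ 462.4%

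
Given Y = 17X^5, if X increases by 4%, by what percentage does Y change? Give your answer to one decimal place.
21.7%

For Y = 17X^5:
If X → X(1 + 0.04)
Then Y → Y · (1 + 0.04)^5
     ≈ Y · 1.2167

Percentage change = ((1 + 0.04)^5 − 1) × 100% ≈ 21.7%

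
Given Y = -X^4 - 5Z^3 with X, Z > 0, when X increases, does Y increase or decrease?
Y decreases

Taking the partial derivative:
∂Y/∂X = -4X^3

∂Y/∂X = -4X^3 < 0 (assuming positive values)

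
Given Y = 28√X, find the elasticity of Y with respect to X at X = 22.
Elasticity = 1/2

Elasticity = (dY/dX) · (X/Y)

dY/dX = 14/√X
At X = 22: dY/dX = 7·√22/11, Y = 28·√22

Elasticity = (7·√22/11) · (22 / (28·√22)) = 1/2

Interpretation: for a small percentage change in X, the percentage change in Y is approximately 0.50 times as large.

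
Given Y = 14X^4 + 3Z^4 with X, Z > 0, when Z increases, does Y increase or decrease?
Y increases

Taking the partial derivative:
∂Y/∂Z = 12Z^3

∂Y/∂Z = 12Z^3 > 0 (assuming positive values)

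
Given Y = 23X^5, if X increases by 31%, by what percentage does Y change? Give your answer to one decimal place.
285.8%

For Y = 23X^5:
If X → X(1 + 0.31)
Then Y → Y · (1 + 0.31)^5
     ≈ Y · 3.8579

Percentage change = ((1 + 0.31)^5 − 1) × 100% ≈ 285.8%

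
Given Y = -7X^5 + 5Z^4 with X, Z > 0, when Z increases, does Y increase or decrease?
Y increases

Taking the partial derivative:
∂Y/∂Z = 20Z^3

∂Y/∂Z = 20Z^3 > 0 (assuming positive values)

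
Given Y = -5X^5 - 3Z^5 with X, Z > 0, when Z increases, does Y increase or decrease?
Y decreases

Taking the partial derivative:
∂Y/∂Z = -15Z^4

∂Y/∂Z = -15Z^4 < 0 (assuming positive values)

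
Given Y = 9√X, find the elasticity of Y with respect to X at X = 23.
Elasticity = 1/2

Elasticity = (dY/dX) · (X/Y)

dY/dX = 9/(2·√X)
At X = 23: dY/dX = 9·√23/46, Y = 9·√23

Elasticity = (9·√23/46) · (23 / (9·√23)) = 1/2

Interpretation: for a small percentage change in X, the percentage change in Y is approximately 0.50 times as large.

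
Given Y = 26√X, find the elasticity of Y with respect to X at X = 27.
Elasticity = 1/2

Elasticity = (dY/dX) · (X/Y)

dY/dX = 13/√X
At X = 27: dY/dX = 13·√3/9, Y = 78·√3

Elasticity = (13·√3/9) · (27 / (78·√3)) = 1/2

Interpretation: for a small percentage change in X, the percentage change in Y is approximately 0.50 times as large.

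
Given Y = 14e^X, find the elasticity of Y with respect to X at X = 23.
Elasticity = 23

Elasticity = (dY/dX) · (X/Y)

dY/dX = 14·e^X
At X = 23: dY/dX = 14·e^23, Y = 14·e^23

Elasticity = (14·e^23) · (23 / (14·e^23)) = 23

Interpretation: for a small percentage change in X, the percentage change in Y is approximately 23.00 times as large.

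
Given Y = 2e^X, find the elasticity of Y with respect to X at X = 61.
Elasticity = 61

Elasticity = (dY/dX) · (X/Y)

dY/dX = 2·e^X
At X = 61: dY/dX = 2·e^61, Y = 2·e^61

Elasticity = (2·e^61) · (61 / (2·e^61)) = 61

Interpretation: for a small percentage change in X, the percentage change in Y is approximately 61.00 times as large.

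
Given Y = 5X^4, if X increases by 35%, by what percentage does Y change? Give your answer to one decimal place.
232.2%

For Y = 5X^4:
If X → X(1 + 0.35)
Then Y → Y · (1 + 0.35)^4
     ≈ Y · 3.3215

Percentage change = ((1 + 0.35)^4 − 1) × 100% ≈ 232.2%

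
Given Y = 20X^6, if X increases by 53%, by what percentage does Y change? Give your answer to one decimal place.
1182.8%

For Y = 20X^6:
If X → X(1 + 0.53)
Then Y → Y · (1 + 0.53)^6
     ≈ Y · 12.8277

Percentage change = ((1 + 0.53)^6 − 1) × 100% ≈ 1182.8%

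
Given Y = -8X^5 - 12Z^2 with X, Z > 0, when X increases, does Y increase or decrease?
Y decreases

Taking the partial derivative:
∂Y/∂X = -40X^4

∂Y/∂X = -40X^4 < 0 (assuming positive values)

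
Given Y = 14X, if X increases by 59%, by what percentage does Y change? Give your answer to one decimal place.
59.0%

For Y = 14X:
If X → X(1 + 0.59)
Then Y → Y · (1 + 0.59)^1
     = Y · 1.5900

Percentage change = ((1 + 0.59)^1 − 1) × 100% = 59.0%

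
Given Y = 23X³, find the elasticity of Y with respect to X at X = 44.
Elasticity = 3

Elasticity = (dY/dX) · (X/Y)

dY/dX = 69·X²
At X = 44: dY/dX = 133584, Y = 1959232

Elasticity = 133584 · (44 / 1959232) = 3

Interpretation: for a small percentage change in X, the percentage change in Y is approximately 3.00 times as large.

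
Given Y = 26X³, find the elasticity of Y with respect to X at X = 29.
Elasticity = 3

Elasticity = (dY/dX) · (X/Y)

dY/dX = 78·X²
At X = 29: dY/dX = 65598, Y = 634114

Elasticity = 65598 · (29 / 634114) = 3

Interpretation: for a small percentage change in X, the percentage change in Y is approximately 3.00 times as large.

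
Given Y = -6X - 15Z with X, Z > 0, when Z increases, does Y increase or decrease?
Y decreases

Taking the partial derivative:
∂Y/∂Z = -15

∂Y/∂Z = -15 < 0 (assuming positive values)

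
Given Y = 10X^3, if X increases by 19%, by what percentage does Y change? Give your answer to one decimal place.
68.5%

For Y = 10X^3:
If X → X(1 + 0.19)
Then Y → Y · (1 + 0.19)^3
     ≈ Y · 1.6852

Percentage change = ((1 + 0.19)^3 − 1) × 100% ≈ 68.5%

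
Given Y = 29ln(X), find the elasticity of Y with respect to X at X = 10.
Elasticity = 1/ln(10) ≈ 0.4343

Elasticity = (dY/dX) · (X/Y)

dY/dX = 29/X
At X = 10: dY/dX = 29/10, Y = 29·ln(10)

Elasticity = (29/10) · (10 / (29·ln(10))) = 1/ln(10) ≈ 0.4343

Interpretation: for a small percentage change in X, the percentage change in Y is approximately 0.43 times as large.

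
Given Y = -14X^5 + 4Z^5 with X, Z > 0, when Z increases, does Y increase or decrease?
Y increases

Taking the partial derivative:
∂Y/∂Z = 20Z^4

∂Y/∂Z = 20Z^4 > 0 (assuming positive values)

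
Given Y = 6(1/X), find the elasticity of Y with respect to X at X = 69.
Elasticity = -1

Elasticity = (dY/dX) · (X/Y)

dY/dX = -6/X²
At X = 69: dY/dX = -2/1587, Y = 2/23

Elasticity = (-2/1587) · (69 / (2/23)) = -1

Interpretation: for a small percentage change in X, the percentage change in Y is approximately -1.00 times as large.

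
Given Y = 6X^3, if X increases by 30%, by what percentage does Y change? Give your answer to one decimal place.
119.7%

For Y = 6X^3:
If X → X(1 + 0.3)
Then Y → Y · (1 + 0.3)^3
     = Y · 2.1970

Percentage change = ((1 + 0.3)^3 − 1) × 100% = 119.7%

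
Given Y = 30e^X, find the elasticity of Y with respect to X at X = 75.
Elasticity = 75

Elasticity = (dY/dX) · (X/Y)

dY/dX = 30·e^X
At X = 75: dY/dX = 30·e^75, Y = 30·e^75

Elasticity = (30·e^75) · (75 / (30·e^75)) = 75

Interpretation: for a small percentage change in X, the percentage change in Y is approximately 75.00 times as large.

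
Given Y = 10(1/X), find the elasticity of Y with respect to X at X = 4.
Elasticity = -1

Elasticity = (dY/dX) · (X/Y)

dY/dX = -10/X²
At X = 4: dY/dX = -5/8, Y = 5/2

Elasticity = (-5/8) · (4 / (5/2)) = -1

Interpretation: for a small percentage change in X, the percentage change in Y is approximately -1.00 times as large.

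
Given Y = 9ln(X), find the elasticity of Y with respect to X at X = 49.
Elasticity = 1/ln(49) ≈ 0.2569

Elasticity = (dY/dX) · (X/Y)

dY/dX = 9/X
At X = 49: dY/dX = 9/49, Y = 9·ln(49)

Elasticity = (9/49) · (49 / (9·ln(49))) = 1/ln(49) ≈ 0.2569

Interpretation: for a small percentage change in X, the percentage change in Y is approximately 0.26 times as large.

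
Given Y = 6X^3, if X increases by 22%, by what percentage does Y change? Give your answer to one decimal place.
81.6%

For Y = 6X^3:
If X → X(1 + 0.22)
Then Y → Y · (1 + 0.22)^3
     ≈ Y · 1.8158

Percentage change = ((1 + 0.22)^3 − 1) × 100% ≈ 81.6%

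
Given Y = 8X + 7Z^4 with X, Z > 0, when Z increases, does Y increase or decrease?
Y increases

Taking the partial derivative:
∂Y/∂Z = 28Z^3

∂Y/∂Z = 28Z^3 > 0 (assuming positive values)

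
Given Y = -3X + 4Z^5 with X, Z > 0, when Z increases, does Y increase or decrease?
Y increases

Taking the partial derivative:
∂Y/∂Z = 20Z^4

∂Y/∂Z = 20Z^4 > 0 (assuming positive values)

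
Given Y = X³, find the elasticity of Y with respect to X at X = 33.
Elasticity = 3

Elasticity = (dY/dX) · (X/Y)

dY/dX = 3·X²
At X = 33: dY/dX = 3267, Y = 35937

Elasticity = 3267 · (33 / 35937) = 3

Interpretation: for a small percentage change in X, the percentage change in Y is approximately 3.00 times as large.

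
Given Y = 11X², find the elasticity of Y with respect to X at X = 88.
Elasticity = 2

Elasticity = (dY/dX) · (X/Y)

dY/dX = 22·X
At X = 88: dY/dX = 1936, Y = 85184

Elasticity = 1936 · (88 / 85184) = 2

Interpretation: for a small percentage change in X, the percentage change in Y is approximately 2.00 times as large.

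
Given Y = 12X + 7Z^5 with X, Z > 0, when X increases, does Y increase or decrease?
Y increases

Taking the partial derivative:
∂Y/∂X = 12

∂Y/∂X = 12 > 0 (assuming positive values)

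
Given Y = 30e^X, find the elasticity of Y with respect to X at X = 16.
Elasticity = 16

Elasticity = (dY/dX) · (X/Y)

dY/dX = 30·e^X
At X = 16: dY/dX = 30·e^16, Y = 30·e^16

Elasticity = (30·e^16) · (16 / (30·e^16)) = 16

Interpretation: for a small percentage change in X, the percentage change in Y is approximately 16.00 times as large.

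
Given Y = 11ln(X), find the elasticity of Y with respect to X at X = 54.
Elasticity = 1/ln(54) ≈ 0.2507

Elasticity = (dY/dX) · (X/Y)

dY/dX = 11/X
At X = 54: dY/dX = 11/54, Y = 11·ln(54)

Elasticity = (11/54) · (54 / (11·ln(54))) = 1/ln(54) ≈ 0.2507

Interpretation: for a small percentage change in X, the percentage change in Y is approximately 0.25 times as large.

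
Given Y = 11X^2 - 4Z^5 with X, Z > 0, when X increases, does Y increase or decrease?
Y increases

Taking the partial derivative:
∂Y/∂X = 22X

∂Y/∂X = 22X > 0 (assuming positive values)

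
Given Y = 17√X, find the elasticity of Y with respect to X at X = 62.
Elasticity = 1/2

Elasticity = (dY/dX) · (X/Y)

dY/dX = 17/(2·√X)
At X = 62: dY/dX = 17·√62/124, Y = 17·√62

Elasticity = (17·√62/124) · (62 / (17·√62)) = 1/2

Interpretation: for a small percentage change in X, the percentage change in Y is approximately 0.50 times as large.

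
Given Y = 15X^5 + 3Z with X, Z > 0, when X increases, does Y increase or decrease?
Y increases

Taking the partial derivative:
∂Y/∂X = 75X^4

∂Y/∂X = 75X^4 > 0 (assuming positive values)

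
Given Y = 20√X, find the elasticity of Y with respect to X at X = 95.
Elasticity = 1/2

Elasticity = (dY/dX) · (X/Y)

dY/dX = 10/√X
At X = 95: dY/dX = 2·√95/19, Y = 20·√95

Elasticity = (2·√95/19) · (95 / (20·√95)) = 1/2

Interpretation: for a small percentage change in X, the percentage change in Y is approximately 0.50 times as large.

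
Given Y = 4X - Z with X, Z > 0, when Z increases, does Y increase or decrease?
Y decreases

Taking the partial derivative:
∂Y/∂Z = -1

∂Y/∂Z = -1 < 0 (assuming positive values)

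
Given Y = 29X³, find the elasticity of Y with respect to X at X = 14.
Elasticity = 3

Elasticity = (dY/dX) · (X/Y)

dY/dX = 87·X²
At X = 14: dY/dX = 17052, Y = 79576

Elasticity = 17052 · (14 / 79576) = 3

Interpretation: for a small percentage change in X, the percentage change in Y is approximately 3.00 times as large.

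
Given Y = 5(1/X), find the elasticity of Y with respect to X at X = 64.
Elasticity = -1

Elasticity = (dY/dX) · (X/Y)

dY/dX = -5/X²
At X = 64: dY/dX = -5/4096, Y = 5/64

Elasticity = (-5/4096) · (64 / (5/64)) = -1

Interpretation: for a small percentage change in X, the percentage change in Y is approximately -1.00 times as large.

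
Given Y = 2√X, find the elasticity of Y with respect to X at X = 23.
Elasticity = 1/2

Elasticity = (dY/dX) · (X/Y)

dY/dX = 1/√X
At X = 23: dY/dX = √23/23, Y = 2·√23

Elasticity = (√23/23) · (23 / (2·√23)) = 1/2

Interpretation: for a small percentage change in X, the percentage change in Y is approximately 0.50 times as large.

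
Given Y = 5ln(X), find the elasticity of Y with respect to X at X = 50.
Elasticity = 1/ln(50) ≈ 0.2556

Elasticity = (dY/dX) · (X/Y)

dY/dX = 5/X
At X = 50: dY/dX = 1/10, Y = 5·ln(50)

Elasticity = (1/10) · (50 / (5·ln(50))) = 1/ln(50) ≈ 0.2556

Interpretation: for a small percentage change in X, the percentage change in Y is approximately 0.26 times as large.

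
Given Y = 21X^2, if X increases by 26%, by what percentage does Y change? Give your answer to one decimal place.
58.8%

For Y = 21X^2:
If X → X(1 + 0.26)
Then Y → Y · (1 + 0.26)^2
     = Y · 1.5876

Percentage change = ((1 + 0.26)^2 − 1) × 100% ≈ 58.8%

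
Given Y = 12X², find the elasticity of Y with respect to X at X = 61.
Elasticity = 2

Elasticity = (dY/dX) · (X/Y)

dY/dX = 24·X
At X = 61: dY/dX = 1464, Y = 44652

Elasticity = 1464 · (61 / 44652) = 2

Interpretation: for a small percentage change in X, the percentage change in Y is approximately 2.00 times as large.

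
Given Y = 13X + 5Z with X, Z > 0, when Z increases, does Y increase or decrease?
Y increases

Taking the partial derivative:
∂Y/∂Z = 5

∂Y/∂Z = 5 > 0 (assuming positive values)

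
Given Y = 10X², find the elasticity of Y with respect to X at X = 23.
Elasticity = 2

Elasticity = (dY/dX) · (X/Y)

dY/dX = 20·X
At X = 23: dY/dX = 460, Y = 5290

Elasticity = 460 · (23 / 5290) = 2

Interpretation: for a small percentage change in X, the percentage change in Y is approximately 2.00 times as large.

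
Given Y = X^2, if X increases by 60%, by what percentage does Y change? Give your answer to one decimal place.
156.0%

For Y = X^2:
If X → X(1 + 0.6)
Then Y → Y · (1 + 0.6)^2
     = Y · 2.5600

Percentage change = ((1 + 0.6)^2 − 1) × 100% = 156.0%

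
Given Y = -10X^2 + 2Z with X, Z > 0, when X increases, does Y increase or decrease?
Y decreases

Taking the partial derivative:
∂Y/∂X = -20X

∂Y/∂X = -20X < 0 (assuming positive values)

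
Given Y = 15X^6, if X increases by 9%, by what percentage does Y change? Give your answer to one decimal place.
67.7%

For Y = 15X^6:
If X → X(1 + 0.09)
Then Y → Y · (1 + 0.09)^6
     ≈ Y · 1.6771

Percentage change = ((1 + 0.09)^6 − 1) × 100% ≈ 67.7%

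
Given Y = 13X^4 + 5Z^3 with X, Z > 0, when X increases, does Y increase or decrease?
Y increases

Taking the partial derivative:
∂Y/∂X = 52X^3

∂Y/∂X = 52X^3 > 0 (assuming positive values)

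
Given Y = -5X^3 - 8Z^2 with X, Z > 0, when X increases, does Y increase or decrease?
Y decreases

Taking the partial derivative:
∂Y/∂X = -15X^2

∂Y/∂X = -15X^2 < 0 (assuming positive values)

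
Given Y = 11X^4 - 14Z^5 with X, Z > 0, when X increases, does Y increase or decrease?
Y increases

Taking the partial derivative:
∂Y/∂X = 44X^3

∂Y/∂X = 44X^3 > 0 (assuming positive values)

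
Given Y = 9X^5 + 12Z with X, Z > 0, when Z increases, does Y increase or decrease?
Y increases

Taking the partial derivative:
∂Y/∂Z = 12

∂Y/∂Z = 12 > 0 (assuming positive values)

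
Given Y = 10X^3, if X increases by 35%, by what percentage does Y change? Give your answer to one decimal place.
146.0%

For Y = 10X^3:
If X → X(1 + 0.35)
Then Y → Y · (1 + 0.35)^3
     ≈ Y · 2.4604

Percentage change = ((1 + 0.35)^3 − 1) × 100% ≈ 146.0%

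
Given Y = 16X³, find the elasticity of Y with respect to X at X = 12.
Elasticity = 3

Elasticity = (dY/dX) · (X/Y)

dY/dX = 48·X²
At X = 12: dY/dX = 6912, Y = 27648

Elasticity = 6912 · (12 / 27648) = 3

Interpretation: for a small percentage change in X, the percentage change in Y is approximately 3.00 times as large.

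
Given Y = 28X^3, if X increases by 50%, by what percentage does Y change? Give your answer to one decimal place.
237.5%

For Y = 28X^3:
If X → X(1 + 0.5)
Then Y → Y · (1 + 0.5)^3
     = Y · 3.3750

Percentage change = ((1 + 0.5)^3 − 1) × 100% = 237.5%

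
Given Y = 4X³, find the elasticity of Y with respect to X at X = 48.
Elasticity = 3

Elasticity = (dY/dX) · (X/Y)

dY/dX = 12·X²
At X = 48: dY/dX = 27648, Y = 442368

Elasticity = 27648 · (48 / 442368) = 3

Interpretation: for a small percentage change in X, the percentage change in Y is approximately 3.00 times as large.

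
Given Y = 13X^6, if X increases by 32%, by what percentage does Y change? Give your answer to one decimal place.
429.0%

For Y = 13X^6:
If X → X(1 + 0.32)
Then Y → Y · (1 + 0.32)^6
     ≈ Y · 5.2899

Percentage change = ((1 + 0.32)^6 − 1) × 100% ≈ 429.0%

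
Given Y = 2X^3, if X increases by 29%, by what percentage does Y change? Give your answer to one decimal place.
114.7%

For Y = 2X^3:
If X → X(1 + 0.29)
Then Y → Y · (1 + 0.29)^3
     ≈ Y · 2.1467

Percentage change = ((1 + 0.29)^3 − 1) × 100% ≈ 114.7%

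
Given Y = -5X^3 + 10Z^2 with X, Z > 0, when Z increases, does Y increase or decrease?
Y increases

Taking the partial derivative:
∂Y/∂Z = 20Z

∂Y/∂Z = 20Z > 0 (assuming positive values)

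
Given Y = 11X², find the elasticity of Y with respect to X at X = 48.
Elasticity = 2

Elasticity = (dY/dX) · (X/Y)

dY/dX = 22·X
At X = 48: dY/dX = 1056, Y = 25344

Elasticity = 1056 · (48 / 25344) = 2

Interpretation: for a small percentage change in X, the percentage change in Y is approximately 2.00 times as large.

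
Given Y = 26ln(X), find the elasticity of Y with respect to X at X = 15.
Elasticity = 1/ln(15) ≈ 0.3693

Elasticity = (dY/dX) · (X/Y)

dY/dX = 26/X
At X = 15: dY/dX = 26/15, Y = 26·ln(15)

Elasticity = (26/15) · (15 / (26·ln(15))) = 1/ln(15) ≈ 0.3693

Interpretation: for a small percentage change in X, the percentage change in Y is approximately 0.37 times as large.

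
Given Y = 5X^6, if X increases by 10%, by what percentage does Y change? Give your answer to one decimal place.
77.2%

For Y = 5X^6:
If X → X(1 + 0.1)
Then Y → Y · (1 + 0.1)^6
     ≈ Y · 1.7716

Percentage change = ((1 + 0.1)^6 − 1) × 100% ≈ 77.2%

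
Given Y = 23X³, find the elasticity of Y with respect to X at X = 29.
Elasticity = 3

Elasticity = (dY/dX) · (X/Y)

dY/dX = 69·X²
At X = 29: dY/dX = 58029, Y = 560947

Elasticity = 58029 · (29 / 560947) = 3

Interpretation: for a small percentage change in X, the percentage change in Y is approximately 3.00 times as large.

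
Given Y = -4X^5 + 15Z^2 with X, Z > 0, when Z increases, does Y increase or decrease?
Y increases

Taking the partial derivative:
∂Y/∂Z = 30Z

∂Y/∂Z = 30Z > 0 (assuming positive values)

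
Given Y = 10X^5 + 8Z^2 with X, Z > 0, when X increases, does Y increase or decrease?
Y increases

Taking the partial derivative:
∂Y/∂X = 50X^4

∂Y/∂X = 50X^4 > 0 (assuming positive values)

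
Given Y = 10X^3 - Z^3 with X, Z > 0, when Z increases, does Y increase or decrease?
Y decreases

Taking the partial derivative:
∂Y/∂Z = -3Z^2

∂Y/∂Z = -3Z^2 < 0 (assuming positive values)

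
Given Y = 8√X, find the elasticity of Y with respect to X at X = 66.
Elasticity = 1/2

Elasticity = (dY/dX) · (X/Y)

dY/dX = 4/√X
At X = 66: dY/dX = 2·√66/33, Y = 8·√66

Elasticity = (2·√66/33) · (66 / (8·√66)) = 1/2

Interpretation: for a small percentage change in X, the percentage change in Y is approximately 0.50 times as large.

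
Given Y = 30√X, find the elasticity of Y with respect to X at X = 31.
Elasticity = 1/2

Elasticity = (dY/dX) · (X/Y)

dY/dX = 15/√X
At X = 31: dY/dX = 15·√31/31, Y = 30·√31

Elasticity = (15·√31/31) · (31 / (30·√31)) = 1/2

Interpretation: for a small percentage change in X, the percentage change in Y is approximately 0.50 times as large.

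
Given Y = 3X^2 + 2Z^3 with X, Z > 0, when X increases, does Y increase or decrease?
Y increases

Taking the partial derivative:
∂Y/∂X = 6X

∂Y/∂X = 6X > 0 (assuming positive values)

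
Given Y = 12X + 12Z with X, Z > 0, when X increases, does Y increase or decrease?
Y increases

Taking the partial derivative:
∂Y/∂X = 12

∂Y/∂X = 12 > 0 (assuming positive values)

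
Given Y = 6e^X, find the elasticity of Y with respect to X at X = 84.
Elasticity = 84

Elasticity = (dY/dX) · (X/Y)

dY/dX = 6·e^X
At X = 84: dY/dX = 6·e^84, Y = 6·e^84

Elasticity = (6·e^84) · (84 / (6·e^84)) = 84

Interpretation: for a small percentage change in X, the percentage change in Y is approximately 84.00 times as large.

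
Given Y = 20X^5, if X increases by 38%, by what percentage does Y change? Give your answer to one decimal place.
400.5%

For Y = 20X^5:
If X → X(1 + 0.38)
Then Y → Y · (1 + 0.38)^5
     ≈ Y · 5.0049

Percentage change = ((1 + 0.38)^5 − 1) × 100% ≈ 400.5%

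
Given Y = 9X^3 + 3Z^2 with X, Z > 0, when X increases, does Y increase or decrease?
Y increases

Taking the partial derivative:
∂Y/∂X = 27X^2

∂Y/∂X = 27X^2 > 0 (assuming positive values)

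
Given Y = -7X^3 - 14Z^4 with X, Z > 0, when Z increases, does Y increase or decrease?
Y decreases

Taking the partial derivative:
∂Y/∂Z = -56Z^3

∂Y/∂Z = -56Z^3 < 0 (assuming positive values)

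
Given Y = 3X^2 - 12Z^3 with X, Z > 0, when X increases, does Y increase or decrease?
Y increases

Taking the partial derivative:
∂Y/∂X = 6X

∂Y/∂X = 6X > 0 (assuming positive values)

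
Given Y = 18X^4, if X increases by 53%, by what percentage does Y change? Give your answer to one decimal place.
448.0%

For Y = 18X^4:
If X → X(1 + 0.53)
Then Y → Y · (1 + 0.53)^4
     ≈ Y · 5.4798

Percentage change = ((1 + 0.53)^4 − 1) × 100% ≈ 448.0%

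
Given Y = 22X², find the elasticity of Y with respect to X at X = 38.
Elasticity = 2

Elasticity = (dY/dX) · (X/Y)

dY/dX = 44·X
At X = 38: dY/dX = 1672, Y = 31768

Elasticity = 1672 · (38 / 31768) = 2

Interpretation: for a small percentage change in X, the percentage change in Y is approximately 2.00 times as large.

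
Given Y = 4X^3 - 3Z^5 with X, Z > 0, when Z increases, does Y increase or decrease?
Y decreases

Taking the partial derivative:
∂Y/∂Z = -15Z^4

∂Y/∂Z = -15Z^4 < 0 (assuming positive values)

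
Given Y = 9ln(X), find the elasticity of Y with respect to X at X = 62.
Elasticity = 1/ln(62) ≈ 0.2423

Elasticity = (dY/dX) · (X/Y)

dY/dX = 9/X
At X = 62: dY/dX = 9/62, Y = 9·ln(62)

Elasticity = (9/62) · (62 / (9·ln(62))) = 1/ln(62) ≈ 0.2423

Interpretation: for a small percentage change in X, the percentage change in Y is approximately 0.24 times as large.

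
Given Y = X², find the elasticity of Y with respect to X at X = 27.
Elasticity = 2

Elasticity = (dY/dX) · (X/Y)

dY/dX = 2·X
At X = 27: dY/dX = 54, Y = 729

Elasticity = 54 · (27 / 729) = 2

Interpretation: for a small percentage change in X, the percentage change in Y is approximately 2.00 times as large.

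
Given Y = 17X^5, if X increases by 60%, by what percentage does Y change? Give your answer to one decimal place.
948.6%

For Y = 17X^5:
If X → X(1 + 0.6)
Then Y → Y · (1 + 0.6)^5
     ≈ Y · 10.4858

Percentage change = ((1 + 0.6)^5 − 1) × 100% ≈ 948.6%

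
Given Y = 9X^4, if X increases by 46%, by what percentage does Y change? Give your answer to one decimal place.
354.4%

For Y = 9X^4:
If X → X(1 + 0.46)
Then Y → Y · (1 + 0.46)^4
     ≈ Y · 4.5437

Percentage change = ((1 + 0.46)^4 − 1) × 100% ≈ 354.4%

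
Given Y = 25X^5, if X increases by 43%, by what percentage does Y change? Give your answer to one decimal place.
498.0%

For Y = 25X^5:
If X → X(1 + 0.43)
Then Y → Y · (1 + 0.43)^5
     ≈ Y · 5.9797

Percentage change = ((1 + 0.43)^5 − 1) × 100% ≈ 498.0%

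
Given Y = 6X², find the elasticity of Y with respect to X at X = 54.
Elasticity = 2

Elasticity = (dY/dX) · (X/Y)

dY/dX = 12·X
At X = 54: dY/dX = 648, Y = 17496

Elasticity = 648 · (54 / 17496) = 2

Interpretation: for a small percentage change in X, the percentage change in Y is approximately 2.00 times as large.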